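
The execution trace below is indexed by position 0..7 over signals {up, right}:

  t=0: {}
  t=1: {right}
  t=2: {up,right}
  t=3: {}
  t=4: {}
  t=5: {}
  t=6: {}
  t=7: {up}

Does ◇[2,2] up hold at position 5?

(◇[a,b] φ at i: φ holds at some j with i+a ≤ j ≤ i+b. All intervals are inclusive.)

Check up at each j in [7,7]:
  j=7: true
Found at j=7 → formula holds.

True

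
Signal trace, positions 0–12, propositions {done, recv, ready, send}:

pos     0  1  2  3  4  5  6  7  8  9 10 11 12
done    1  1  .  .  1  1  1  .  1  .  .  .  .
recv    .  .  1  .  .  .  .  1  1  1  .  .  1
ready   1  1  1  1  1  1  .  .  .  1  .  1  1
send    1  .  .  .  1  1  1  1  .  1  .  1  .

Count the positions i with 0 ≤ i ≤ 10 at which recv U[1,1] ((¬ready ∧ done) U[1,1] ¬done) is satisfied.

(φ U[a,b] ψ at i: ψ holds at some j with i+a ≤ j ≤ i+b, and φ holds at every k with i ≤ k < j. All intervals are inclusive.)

Evaluate at each i in [0,10]:
  i=0: ✗ (no rhs in [1,1])
  i=1: ✗ (no rhs in [2,2])
  i=2: ✗ (no rhs in [3,3])
  i=3: ✗ (no rhs in [4,4])
  i=4: ✗ (no rhs in [5,5])
  i=5: ✗ (lhs fails at k=5 before rhs at j=6)
  i=6: ✗ (no rhs in [7,7])
  i=7: ✓ (rhs at j=8; lhs holds on [7,7])
  i=8: ✗ (no rhs in [9,9])
  i=9: ✗ (no rhs in [10,10])
  i=10: ✗ (no rhs in [11,11])
Positions where it holds: {7} → 1.

1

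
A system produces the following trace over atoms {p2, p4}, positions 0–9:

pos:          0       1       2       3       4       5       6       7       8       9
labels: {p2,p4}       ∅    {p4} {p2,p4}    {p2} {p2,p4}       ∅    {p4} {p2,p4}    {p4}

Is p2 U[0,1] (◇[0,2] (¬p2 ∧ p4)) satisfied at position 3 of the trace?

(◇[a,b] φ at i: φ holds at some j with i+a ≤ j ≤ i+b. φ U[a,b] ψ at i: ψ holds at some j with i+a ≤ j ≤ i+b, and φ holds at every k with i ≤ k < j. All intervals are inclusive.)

Need some j in [3,4] with ◇[0,2] (¬p2 ∧ p4), and p2 at every k in [3,j-1].
  j=3: ◇[0,2] (¬p2 ∧ p4) — fails (none in [3,5]).
  j=4: ◇[0,2] (¬p2 ∧ p4) — fails (none in [4,6]).
No j in the window works → until fails.

Does not hold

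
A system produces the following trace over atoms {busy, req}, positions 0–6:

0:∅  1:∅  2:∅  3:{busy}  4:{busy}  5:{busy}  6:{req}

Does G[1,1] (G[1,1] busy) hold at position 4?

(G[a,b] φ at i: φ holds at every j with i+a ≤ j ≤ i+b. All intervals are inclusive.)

Check G[1,1] busy at every j in [5,5]:
  j=5: fails at 6
Fails at j=5 → formula fails.

False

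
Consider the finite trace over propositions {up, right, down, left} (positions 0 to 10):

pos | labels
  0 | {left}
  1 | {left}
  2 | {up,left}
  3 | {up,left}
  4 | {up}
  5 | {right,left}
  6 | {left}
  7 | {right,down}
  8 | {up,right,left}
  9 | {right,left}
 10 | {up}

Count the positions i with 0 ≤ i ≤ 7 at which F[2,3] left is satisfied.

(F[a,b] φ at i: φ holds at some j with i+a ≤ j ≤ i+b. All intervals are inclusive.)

8

Evaluate at each i in [0,7]:
  i=0: ✓ (witness j=2)
  i=1: ✓ (witness j=3)
  i=2: ✓ (witness j=5)
  i=3: ✓ (witness j=5)
  i=4: ✓ (witness j=6)
  i=5: ✓ (witness j=8)
  i=6: ✓ (witness j=8)
  i=7: ✓ (witness j=9)
Positions where it holds: {0, 1, 2, 3, 4, 5, 6, 7} → 8.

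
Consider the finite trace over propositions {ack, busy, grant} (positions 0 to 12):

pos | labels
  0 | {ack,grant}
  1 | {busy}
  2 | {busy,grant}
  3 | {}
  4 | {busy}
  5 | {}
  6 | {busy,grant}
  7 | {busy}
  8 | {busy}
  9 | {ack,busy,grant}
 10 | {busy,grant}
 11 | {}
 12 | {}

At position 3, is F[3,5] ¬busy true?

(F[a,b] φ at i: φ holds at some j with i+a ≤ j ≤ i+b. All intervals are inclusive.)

No

Check ¬busy at each j in [6,8]:
  j=6: false
  j=7: false
  j=8: false
No position in the window satisfies it → formula fails.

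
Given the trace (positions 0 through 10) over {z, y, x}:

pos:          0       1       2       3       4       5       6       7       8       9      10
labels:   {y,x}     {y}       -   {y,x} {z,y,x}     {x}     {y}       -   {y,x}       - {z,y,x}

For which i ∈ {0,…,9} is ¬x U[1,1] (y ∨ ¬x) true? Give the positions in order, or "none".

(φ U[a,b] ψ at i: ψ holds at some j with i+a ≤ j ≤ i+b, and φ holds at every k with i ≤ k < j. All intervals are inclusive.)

Evaluate at each i in [0,9]:
  i=0: ✗ (lhs fails at k=0 before rhs at j=1)
  i=1: ✓ (rhs at j=2; lhs holds on [1,1])
  i=2: ✓ (rhs at j=3; lhs holds on [2,2])
  i=3: ✗ (lhs fails at k=3 before rhs at j=4)
  i=4: ✗ (no rhs in [5,5])
  i=5: ✗ (lhs fails at k=5 before rhs at j=6)
  i=6: ✓ (rhs at j=7; lhs holds on [6,6])
  i=7: ✓ (rhs at j=8; lhs holds on [7,7])
  i=8: ✗ (lhs fails at k=8 before rhs at j=9)
  i=9: ✓ (rhs at j=10; lhs holds on [9,9])

1, 2, 6, 7, 9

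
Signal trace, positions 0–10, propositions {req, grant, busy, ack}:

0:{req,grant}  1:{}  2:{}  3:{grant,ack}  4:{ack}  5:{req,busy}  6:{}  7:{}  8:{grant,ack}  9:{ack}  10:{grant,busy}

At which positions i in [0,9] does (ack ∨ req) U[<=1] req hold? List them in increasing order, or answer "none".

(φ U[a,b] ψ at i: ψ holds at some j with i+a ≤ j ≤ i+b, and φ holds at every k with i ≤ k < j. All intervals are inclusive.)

0, 4, 5

Evaluate at each i in [0,9]:
  i=0: ✓ (rhs at j=0)
  i=1: ✗ (no rhs in [1,2])
  i=2: ✗ (no rhs in [2,3])
  i=3: ✗ (no rhs in [3,4])
  i=4: ✓ (rhs at j=5; lhs holds on [4,4])
  i=5: ✓ (rhs at j=5)
  i=6: ✗ (no rhs in [6,7])
  i=7: ✗ (no rhs in [7,8])
  i=8: ✗ (no rhs in [8,9])
  i=9: ✗ (no rhs in [9,10])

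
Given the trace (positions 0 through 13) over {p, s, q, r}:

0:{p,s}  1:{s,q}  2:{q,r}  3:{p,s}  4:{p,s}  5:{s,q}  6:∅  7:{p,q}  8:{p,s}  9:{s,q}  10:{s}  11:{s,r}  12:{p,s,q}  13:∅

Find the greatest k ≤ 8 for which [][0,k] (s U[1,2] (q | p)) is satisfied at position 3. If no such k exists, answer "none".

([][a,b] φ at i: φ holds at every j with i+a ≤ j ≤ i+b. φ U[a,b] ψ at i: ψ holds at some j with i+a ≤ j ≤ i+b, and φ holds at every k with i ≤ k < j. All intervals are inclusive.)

(s U[1,2] (q | p)) must hold from j=3 onward; find where it first fails.
  j=3: holds
  j=4: holds
  j=5: fails
Holds on [3,4], so largest k = 1.

1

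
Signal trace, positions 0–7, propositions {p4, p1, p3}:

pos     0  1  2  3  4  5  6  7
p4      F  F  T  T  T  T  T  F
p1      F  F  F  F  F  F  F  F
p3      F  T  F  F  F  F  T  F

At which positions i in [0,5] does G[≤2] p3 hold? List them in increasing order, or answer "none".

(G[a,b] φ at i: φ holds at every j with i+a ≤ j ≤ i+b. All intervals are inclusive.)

none

Evaluate at each i in [0,5]:
  i=0: ✗ (fails at j=0)
  i=1: ✗ (fails at j=2)
  i=2: ✗ (fails at j=2)
  i=3: ✗ (fails at j=3)
  i=4: ✗ (fails at j=4)
  i=5: ✗ (fails at j=5)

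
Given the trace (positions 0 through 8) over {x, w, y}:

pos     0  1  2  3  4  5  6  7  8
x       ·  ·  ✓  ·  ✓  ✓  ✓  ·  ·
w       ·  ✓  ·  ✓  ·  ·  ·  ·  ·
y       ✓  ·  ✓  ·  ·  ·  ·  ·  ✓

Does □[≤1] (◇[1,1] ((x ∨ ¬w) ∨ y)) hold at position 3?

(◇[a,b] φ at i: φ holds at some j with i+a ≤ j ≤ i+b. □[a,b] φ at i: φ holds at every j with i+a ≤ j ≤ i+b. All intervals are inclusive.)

Check ◇[1,1] ((x ∨ ¬w) ∨ y) at every j in [3,4]:
  j=3: holds (witness at 4)
  j=4: holds (witness at 5)
All positions satisfy it → formula holds.

Holds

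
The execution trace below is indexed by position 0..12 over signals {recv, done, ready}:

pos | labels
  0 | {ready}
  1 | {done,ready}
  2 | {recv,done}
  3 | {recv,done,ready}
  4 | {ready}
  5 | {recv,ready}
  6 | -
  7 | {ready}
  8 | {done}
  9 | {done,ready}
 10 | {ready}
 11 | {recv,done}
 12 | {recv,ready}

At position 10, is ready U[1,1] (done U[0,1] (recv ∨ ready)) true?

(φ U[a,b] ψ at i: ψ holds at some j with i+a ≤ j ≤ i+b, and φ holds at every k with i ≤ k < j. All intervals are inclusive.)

Need some j in [11,11] with (done U[0,1] (recv ∨ ready)), and ready at every k in [10,j-1].
  j=11: (done U[0,1] (recv ∨ ready)) holds; ready holds at every k in [10,10] → satisfied.

Yes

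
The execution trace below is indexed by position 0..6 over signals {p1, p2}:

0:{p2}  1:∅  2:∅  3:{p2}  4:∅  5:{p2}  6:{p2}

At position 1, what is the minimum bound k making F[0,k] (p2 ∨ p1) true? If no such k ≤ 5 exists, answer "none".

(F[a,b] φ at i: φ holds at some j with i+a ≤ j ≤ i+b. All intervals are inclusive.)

2

Scan j = 1,2,… for (p2 ∨ p1):
  j=1: fails
  j=2: fails
  j=3: holds
First hit at j=3, so smallest k = 3-1 = 2.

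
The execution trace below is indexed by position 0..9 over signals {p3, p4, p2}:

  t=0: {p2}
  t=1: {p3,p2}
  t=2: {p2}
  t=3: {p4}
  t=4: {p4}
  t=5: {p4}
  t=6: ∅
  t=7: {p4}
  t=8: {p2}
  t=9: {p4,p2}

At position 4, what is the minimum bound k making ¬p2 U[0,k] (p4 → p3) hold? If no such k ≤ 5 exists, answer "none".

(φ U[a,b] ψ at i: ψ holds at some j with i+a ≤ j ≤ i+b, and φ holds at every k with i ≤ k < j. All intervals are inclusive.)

Need earliest j ≥ 4 with (p4 → p3), and ¬p2 at every k in [4,j-1].
  j=4: rhs fails.
  j=5: rhs fails.
  j=6: rhs holds; lhs holds on [4,5]. k = 2.

2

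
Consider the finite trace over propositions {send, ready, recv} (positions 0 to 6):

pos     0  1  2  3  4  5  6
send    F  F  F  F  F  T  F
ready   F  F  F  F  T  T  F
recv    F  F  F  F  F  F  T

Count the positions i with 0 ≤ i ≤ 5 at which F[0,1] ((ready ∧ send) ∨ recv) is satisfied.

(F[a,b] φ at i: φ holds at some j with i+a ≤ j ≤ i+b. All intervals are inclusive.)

2

Evaluate at each i in [0,5]:
  i=0: ✗ (none in [0,1])
  i=1: ✗ (none in [1,2])
  i=2: ✗ (none in [2,3])
  i=3: ✗ (none in [3,4])
  i=4: ✓ (witness j=5)
  i=5: ✓ (witness j=5)
Positions where it holds: {4, 5} → 2.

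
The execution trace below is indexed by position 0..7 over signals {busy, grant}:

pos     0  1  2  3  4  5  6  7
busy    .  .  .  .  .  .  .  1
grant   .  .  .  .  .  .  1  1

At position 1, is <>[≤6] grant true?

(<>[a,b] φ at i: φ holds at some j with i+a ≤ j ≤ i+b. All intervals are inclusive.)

Holds

Check grant at each j in [1,7]:
  j=1: false
  j=2: false
  j=3: false
  j=4: false
  j=5: false
  j=6: true
  j=7: true
Found at j=6 → formula holds.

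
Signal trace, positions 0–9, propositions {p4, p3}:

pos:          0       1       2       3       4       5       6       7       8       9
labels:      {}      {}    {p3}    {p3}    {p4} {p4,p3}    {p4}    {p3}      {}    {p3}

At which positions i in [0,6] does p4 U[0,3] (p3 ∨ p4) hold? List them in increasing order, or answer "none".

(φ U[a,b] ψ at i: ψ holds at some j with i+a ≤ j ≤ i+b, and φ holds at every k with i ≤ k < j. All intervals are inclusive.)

Evaluate at each i in [0,6]:
  i=0: ✗ (lhs fails at k=0 before rhs at j=2)
  i=1: ✗ (lhs fails at k=1 before rhs at j=2)
  i=2: ✓ (rhs at j=2)
  i=3: ✓ (rhs at j=3)
  i=4: ✓ (rhs at j=4)
  i=5: ✓ (rhs at j=5)
  i=6: ✓ (rhs at j=6)

2, 3, 4, 5, 6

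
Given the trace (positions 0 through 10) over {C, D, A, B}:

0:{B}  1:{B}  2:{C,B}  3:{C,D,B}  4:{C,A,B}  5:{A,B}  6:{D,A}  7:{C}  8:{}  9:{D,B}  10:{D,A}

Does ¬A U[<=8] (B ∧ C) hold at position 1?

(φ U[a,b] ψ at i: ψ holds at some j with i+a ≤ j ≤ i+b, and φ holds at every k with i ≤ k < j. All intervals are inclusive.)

Need some j in [1,9] with (B ∧ C), and ¬A at every k in [1,j-1].
  j=1: (B ∧ C) false.
  j=2: (B ∧ C) holds; ¬A holds at every k in [1,1] → satisfied.

True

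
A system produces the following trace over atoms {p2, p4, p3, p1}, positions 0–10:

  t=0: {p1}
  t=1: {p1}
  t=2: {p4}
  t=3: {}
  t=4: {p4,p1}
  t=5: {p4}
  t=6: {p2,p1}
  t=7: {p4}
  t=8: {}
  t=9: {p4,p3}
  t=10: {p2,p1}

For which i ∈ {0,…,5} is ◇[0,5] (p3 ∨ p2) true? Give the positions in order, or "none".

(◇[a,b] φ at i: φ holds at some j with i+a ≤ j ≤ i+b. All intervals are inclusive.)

Evaluate at each i in [0,5]:
  i=0: ✗ (none in [0,5])
  i=1: ✓ (witness j=6)
  i=2: ✓ (witness j=6)
  i=3: ✓ (witness j=6)
  i=4: ✓ (witness j=6)
  i=5: ✓ (witness j=6)

1, 2, 3, 4, 5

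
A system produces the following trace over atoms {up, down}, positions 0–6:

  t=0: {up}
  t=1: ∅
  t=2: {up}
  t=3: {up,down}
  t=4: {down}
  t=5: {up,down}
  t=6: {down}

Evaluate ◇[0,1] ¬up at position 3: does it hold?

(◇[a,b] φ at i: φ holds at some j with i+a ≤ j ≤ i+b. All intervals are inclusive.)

Check ¬up at each j in [3,4]:
  j=3: false
  j=4: true
Found at j=4 → formula holds.

True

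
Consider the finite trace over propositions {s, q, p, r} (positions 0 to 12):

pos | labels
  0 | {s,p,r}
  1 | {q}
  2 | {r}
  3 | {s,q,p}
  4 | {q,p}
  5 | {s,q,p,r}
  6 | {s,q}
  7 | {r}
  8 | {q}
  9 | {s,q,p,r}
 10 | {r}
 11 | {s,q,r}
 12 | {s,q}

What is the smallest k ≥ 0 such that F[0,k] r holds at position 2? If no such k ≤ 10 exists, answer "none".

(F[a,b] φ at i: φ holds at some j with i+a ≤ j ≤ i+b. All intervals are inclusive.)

Scan j = 2,3,… for r:
  j=2: holds
First hit at j=2, so smallest k = 2-2 = 0.

0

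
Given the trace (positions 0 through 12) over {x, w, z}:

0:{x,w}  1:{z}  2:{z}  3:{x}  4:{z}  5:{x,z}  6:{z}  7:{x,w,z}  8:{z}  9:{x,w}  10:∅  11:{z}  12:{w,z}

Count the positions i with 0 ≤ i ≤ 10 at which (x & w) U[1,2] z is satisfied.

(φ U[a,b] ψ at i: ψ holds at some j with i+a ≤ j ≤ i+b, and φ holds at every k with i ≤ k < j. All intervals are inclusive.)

Evaluate at each i in [0,10]:
  i=0: ✓ (rhs at j=1; lhs holds on [0,0])
  i=1: ✗ (lhs fails at k=1 before rhs at j=2)
  i=2: ✗ (lhs fails at k=2 before rhs at j=4)
  i=3: ✗ (lhs fails at k=3 before rhs at j=4)
  i=4: ✗ (lhs fails at k=4 before rhs at j=5)
  i=5: ✗ (lhs fails at k=5 before rhs at j=6)
  i=6: ✗ (lhs fails at k=6 before rhs at j=7)
  i=7: ✓ (rhs at j=8; lhs holds on [7,7])
  i=8: ✗ (no rhs in [9,10])
  i=9: ✗ (lhs fails at k=10 before rhs at j=11)
  i=10: ✗ (lhs fails at k=10 before rhs at j=11)
Positions where it holds: {0, 7} → 2.

2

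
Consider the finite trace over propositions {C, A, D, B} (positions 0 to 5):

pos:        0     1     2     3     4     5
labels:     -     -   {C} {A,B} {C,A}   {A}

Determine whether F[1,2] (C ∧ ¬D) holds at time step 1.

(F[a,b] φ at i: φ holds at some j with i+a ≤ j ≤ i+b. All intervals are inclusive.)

Yes

Check (C ∧ ¬D) at each j in [2,3]:
  j=2: true
  j=3: false
Found at j=2 → formula holds.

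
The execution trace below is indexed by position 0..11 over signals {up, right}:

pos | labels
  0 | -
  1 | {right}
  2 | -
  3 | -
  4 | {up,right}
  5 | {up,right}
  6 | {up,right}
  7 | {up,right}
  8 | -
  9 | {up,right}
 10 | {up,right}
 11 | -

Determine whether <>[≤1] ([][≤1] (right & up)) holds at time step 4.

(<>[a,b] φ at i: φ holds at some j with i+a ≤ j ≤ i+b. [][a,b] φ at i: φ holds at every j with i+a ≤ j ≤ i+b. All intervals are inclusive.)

Check [][≤1] (right & up) at each j in [4,5]:
  j=4: holds on [4,5]
  j=5: holds on [5,6]
Found at j=4 → formula holds.

Holds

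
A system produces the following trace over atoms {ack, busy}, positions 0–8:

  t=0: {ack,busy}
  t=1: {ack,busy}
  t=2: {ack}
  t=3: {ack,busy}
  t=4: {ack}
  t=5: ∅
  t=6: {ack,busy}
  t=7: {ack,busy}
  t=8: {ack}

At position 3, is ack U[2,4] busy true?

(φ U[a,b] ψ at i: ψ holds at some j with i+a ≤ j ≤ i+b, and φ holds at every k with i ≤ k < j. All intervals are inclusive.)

Need some j in [5,7] with busy, and ack at every k in [3,j-1].
  j=5: busy false.
  j=6: busy holds, but ack fails at k=5 → not this j.
  j=7: busy holds, but ack fails at k=5 → not this j.
No j in the window works → until fails.

False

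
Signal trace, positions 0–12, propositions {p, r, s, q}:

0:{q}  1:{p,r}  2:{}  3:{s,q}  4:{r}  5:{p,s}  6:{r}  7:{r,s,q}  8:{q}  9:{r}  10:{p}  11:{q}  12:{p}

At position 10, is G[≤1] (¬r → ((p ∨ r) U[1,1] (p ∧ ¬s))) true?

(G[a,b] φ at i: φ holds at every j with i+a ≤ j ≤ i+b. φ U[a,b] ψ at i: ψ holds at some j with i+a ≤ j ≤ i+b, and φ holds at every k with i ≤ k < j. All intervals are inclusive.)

Check (¬r → ((p ∨ r) U[1,1] (p ∧ ¬s))) at every j in [10,11]:
  j=10: antecedent true; consequent fails → ✗
  j=11: antecedent true; consequent fails → ✗
Fails at j=10 → formula fails.

Does not hold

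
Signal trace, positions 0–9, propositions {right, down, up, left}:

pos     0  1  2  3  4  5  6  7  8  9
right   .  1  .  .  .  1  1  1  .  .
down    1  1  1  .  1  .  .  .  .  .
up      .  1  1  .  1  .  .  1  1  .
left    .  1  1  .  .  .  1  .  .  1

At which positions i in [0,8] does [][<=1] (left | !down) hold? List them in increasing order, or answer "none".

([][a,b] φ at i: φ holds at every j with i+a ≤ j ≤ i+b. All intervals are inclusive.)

1, 2, 5, 6, 7, 8

Evaluate at each i in [0,8]:
  i=0: ✗ (fails at j=0)
  i=1: ✓ (all of [1,2])
  i=2: ✓ (all of [2,3])
  i=3: ✗ (fails at j=4)
  i=4: ✗ (fails at j=4)
  i=5: ✓ (all of [5,6])
  i=6: ✓ (all of [6,7])
  i=7: ✓ (all of [7,8])
  i=8: ✓ (all of [8,9])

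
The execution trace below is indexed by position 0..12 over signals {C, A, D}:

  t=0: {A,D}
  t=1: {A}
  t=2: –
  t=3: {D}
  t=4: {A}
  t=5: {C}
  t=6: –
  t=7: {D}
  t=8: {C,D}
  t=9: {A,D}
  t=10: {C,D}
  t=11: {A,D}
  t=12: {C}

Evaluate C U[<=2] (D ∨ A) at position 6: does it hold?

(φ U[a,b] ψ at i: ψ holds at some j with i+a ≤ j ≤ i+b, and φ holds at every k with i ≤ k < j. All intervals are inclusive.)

Need some j in [6,8] with (D ∨ A), and C at every k in [6,j-1].
  j=6: (D ∨ A) false.
  j=7: (D ∨ A) holds, but C fails at k=6 → not this j.
  j=8: (D ∨ A) holds, but C fails at k=6 → not this j.
No j in the window works → until fails.

Does not hold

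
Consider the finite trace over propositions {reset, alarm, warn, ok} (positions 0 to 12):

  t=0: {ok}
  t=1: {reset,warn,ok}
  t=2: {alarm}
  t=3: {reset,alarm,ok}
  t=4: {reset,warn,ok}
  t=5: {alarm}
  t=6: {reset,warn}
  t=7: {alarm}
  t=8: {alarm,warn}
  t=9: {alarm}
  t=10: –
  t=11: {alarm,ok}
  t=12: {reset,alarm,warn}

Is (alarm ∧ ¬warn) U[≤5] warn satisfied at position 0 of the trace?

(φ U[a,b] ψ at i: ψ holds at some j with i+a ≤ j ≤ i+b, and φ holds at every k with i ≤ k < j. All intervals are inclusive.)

Need some j in [0,5] with warn, and (alarm ∧ ¬warn) at every k in [0,j-1].
  j=0: warn false.
  j=1: warn holds, but (alarm ∧ ¬warn) fails at k=0 → not this j.
  j=2: warn false.
  j=3: warn false.
  j=4: warn holds, but (alarm ∧ ¬warn) fails at k=0 → not this j.
  j=5: warn false.
No j in the window works → until fails.

False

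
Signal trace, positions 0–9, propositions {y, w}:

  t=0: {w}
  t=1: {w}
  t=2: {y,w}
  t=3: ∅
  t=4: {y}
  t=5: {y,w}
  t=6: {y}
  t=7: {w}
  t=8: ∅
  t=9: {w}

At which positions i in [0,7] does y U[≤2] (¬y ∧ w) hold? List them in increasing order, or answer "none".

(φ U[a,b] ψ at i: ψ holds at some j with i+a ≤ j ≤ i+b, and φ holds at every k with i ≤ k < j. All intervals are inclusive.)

0, 1, 5, 6, 7

Evaluate at each i in [0,7]:
  i=0: ✓ (rhs at j=0)
  i=1: ✓ (rhs at j=1)
  i=2: ✗ (no rhs in [2,4])
  i=3: ✗ (no rhs in [3,5])
  i=4: ✗ (no rhs in [4,6])
  i=5: ✓ (rhs at j=7; lhs holds on [5,6])
  i=6: ✓ (rhs at j=7; lhs holds on [6,6])
  i=7: ✓ (rhs at j=7)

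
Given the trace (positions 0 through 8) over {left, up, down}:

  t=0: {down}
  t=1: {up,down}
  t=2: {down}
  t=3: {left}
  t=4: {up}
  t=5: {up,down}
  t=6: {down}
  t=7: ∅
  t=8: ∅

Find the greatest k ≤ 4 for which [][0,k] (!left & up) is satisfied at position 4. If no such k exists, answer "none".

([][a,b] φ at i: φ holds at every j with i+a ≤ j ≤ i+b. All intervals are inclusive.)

1

(!left & up) must hold from j=4 onward; find where it first fails.
  j=4: holds
  j=5: holds
  j=6: fails
Holds on [4,5], so largest k = 1.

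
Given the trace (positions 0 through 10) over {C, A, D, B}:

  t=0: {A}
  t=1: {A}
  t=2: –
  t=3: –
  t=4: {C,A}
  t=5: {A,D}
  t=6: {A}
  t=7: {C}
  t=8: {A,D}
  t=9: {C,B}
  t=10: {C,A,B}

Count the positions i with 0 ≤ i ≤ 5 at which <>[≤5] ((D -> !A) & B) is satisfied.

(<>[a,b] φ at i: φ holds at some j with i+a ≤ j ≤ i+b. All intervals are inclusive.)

Evaluate at each i in [0,5]:
  i=0: ✗ (none in [0,5])
  i=1: ✗ (none in [1,6])
  i=2: ✗ (none in [2,7])
  i=3: ✗ (none in [3,8])
  i=4: ✓ (witness j=9)
  i=5: ✓ (witness j=9)
Positions where it holds: {4, 5} → 2.

2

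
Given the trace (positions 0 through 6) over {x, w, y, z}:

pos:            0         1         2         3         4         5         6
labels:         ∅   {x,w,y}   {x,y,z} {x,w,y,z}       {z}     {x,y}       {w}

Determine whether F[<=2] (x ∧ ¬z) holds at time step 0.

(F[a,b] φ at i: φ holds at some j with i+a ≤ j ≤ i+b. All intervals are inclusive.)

Check (x ∧ ¬z) at each j in [0,2]:
  j=0: false
  j=1: true
  j=2: false
Found at j=1 → formula holds.

Yes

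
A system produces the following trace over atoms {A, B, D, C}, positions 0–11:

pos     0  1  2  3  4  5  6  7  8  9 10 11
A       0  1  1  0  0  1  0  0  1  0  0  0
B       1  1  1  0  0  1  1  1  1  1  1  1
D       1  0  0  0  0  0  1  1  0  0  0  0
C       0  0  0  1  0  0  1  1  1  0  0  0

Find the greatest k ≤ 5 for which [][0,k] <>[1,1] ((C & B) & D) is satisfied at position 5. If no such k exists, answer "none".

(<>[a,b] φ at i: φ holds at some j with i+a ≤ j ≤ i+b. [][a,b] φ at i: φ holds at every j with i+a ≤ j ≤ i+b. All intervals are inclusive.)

1

<>[1,1] ((C & B) & D) must hold from j=5 onward; find where it first fails.
  j=5: holds
  j=6: holds
  j=7: fails
Holds on [5,6], so largest k = 1.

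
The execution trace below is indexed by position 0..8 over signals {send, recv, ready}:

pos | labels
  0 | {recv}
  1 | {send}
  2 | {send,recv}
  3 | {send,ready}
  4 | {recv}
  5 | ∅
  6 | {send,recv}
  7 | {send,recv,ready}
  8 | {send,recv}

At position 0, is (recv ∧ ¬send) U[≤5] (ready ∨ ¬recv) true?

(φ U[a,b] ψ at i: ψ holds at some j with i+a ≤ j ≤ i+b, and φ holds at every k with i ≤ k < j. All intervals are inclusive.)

Holds

Need some j in [0,5] with (ready ∨ ¬recv), and (recv ∧ ¬send) at every k in [0,j-1].
  j=0: (ready ∨ ¬recv) false.
  j=1: (ready ∨ ¬recv) holds; (recv ∧ ¬send) holds at every k in [0,0] → satisfied.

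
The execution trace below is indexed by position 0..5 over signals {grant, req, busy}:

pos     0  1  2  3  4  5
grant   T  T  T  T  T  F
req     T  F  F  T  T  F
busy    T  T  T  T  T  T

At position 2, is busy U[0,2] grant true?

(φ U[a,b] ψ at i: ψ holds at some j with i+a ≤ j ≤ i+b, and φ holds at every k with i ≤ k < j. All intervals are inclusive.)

Need some j in [2,4] with grant, and busy at every k in [2,j-1].
  j=2: grant holds; no prefix to check → satisfied.

Holds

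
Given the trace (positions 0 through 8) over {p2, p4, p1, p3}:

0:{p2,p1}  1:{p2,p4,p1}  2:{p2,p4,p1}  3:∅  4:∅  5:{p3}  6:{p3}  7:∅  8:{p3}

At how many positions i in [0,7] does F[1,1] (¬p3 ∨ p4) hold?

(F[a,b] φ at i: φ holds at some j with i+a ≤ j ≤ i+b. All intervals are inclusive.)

Evaluate at each i in [0,7]:
  i=0: ✓ (witness j=1)
  i=1: ✓ (witness j=2)
  i=2: ✓ (witness j=3)
  i=3: ✓ (witness j=4)
  i=4: ✗ (none in [5,5])
  i=5: ✗ (none in [6,6])
  i=6: ✓ (witness j=7)
  i=7: ✗ (none in [8,8])
Positions where it holds: {0, 1, 2, 3, 6} → 5.

5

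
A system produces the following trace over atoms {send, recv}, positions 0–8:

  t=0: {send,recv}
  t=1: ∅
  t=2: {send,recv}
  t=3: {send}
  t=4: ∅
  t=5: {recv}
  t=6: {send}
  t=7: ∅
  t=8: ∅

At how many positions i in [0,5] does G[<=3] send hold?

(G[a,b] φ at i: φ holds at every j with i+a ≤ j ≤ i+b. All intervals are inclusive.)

Evaluate at each i in [0,5]:
  i=0: ✗ (fails at j=1)
  i=1: ✗ (fails at j=1)
  i=2: ✗ (fails at j=4)
  i=3: ✗ (fails at j=4)
  i=4: ✗ (fails at j=4)
  i=5: ✗ (fails at j=5)
Positions where it holds: {} → 0.

0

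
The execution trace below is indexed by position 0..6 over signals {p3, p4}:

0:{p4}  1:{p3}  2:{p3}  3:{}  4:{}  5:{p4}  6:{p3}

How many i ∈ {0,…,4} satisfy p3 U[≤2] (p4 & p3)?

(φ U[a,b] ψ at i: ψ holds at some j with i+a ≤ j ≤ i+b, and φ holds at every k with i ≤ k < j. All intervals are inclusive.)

Evaluate at each i in [0,4]:
  i=0: ✗ (no rhs in [0,2])
  i=1: ✗ (no rhs in [1,3])
  i=2: ✗ (no rhs in [2,4])
  i=3: ✗ (no rhs in [3,5])
  i=4: ✗ (no rhs in [4,6])
Positions where it holds: {} → 0.

0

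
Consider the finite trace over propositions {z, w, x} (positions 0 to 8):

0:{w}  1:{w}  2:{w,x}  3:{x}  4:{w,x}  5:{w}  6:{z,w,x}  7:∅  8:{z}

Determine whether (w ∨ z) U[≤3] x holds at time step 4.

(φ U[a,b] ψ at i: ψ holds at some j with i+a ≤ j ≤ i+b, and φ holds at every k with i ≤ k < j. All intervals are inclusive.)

Need some j in [4,7] with x, and (w ∨ z) at every k in [4,j-1].
  j=4: x holds; no prefix to check → satisfied.

Holds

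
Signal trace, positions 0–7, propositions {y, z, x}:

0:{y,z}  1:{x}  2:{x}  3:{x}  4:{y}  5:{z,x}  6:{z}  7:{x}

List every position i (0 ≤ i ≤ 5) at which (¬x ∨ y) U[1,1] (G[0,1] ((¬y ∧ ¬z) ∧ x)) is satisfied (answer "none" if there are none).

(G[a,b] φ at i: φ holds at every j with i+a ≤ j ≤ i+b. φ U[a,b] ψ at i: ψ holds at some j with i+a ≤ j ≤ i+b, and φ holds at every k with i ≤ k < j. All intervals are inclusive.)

Evaluate at each i in [0,5]:
  i=0: ✓ (rhs at j=1; lhs holds on [0,0])
  i=1: ✗ (lhs fails at k=1 before rhs at j=2)
  i=2: ✗ (no rhs in [3,3])
  i=3: ✗ (no rhs in [4,4])
  i=4: ✗ (no rhs in [5,5])
  i=5: ✗ (no rhs in [6,6])

0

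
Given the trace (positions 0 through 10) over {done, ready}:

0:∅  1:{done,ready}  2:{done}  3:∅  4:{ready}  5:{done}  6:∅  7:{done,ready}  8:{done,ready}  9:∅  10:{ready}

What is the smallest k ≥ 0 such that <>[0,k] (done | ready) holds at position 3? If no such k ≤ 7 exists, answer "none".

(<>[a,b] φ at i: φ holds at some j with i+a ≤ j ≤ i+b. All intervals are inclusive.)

Scan j = 3,4,… for (done | ready):
  j=3: fails
  j=4: holds
First hit at j=4, so smallest k = 4-3 = 1.

1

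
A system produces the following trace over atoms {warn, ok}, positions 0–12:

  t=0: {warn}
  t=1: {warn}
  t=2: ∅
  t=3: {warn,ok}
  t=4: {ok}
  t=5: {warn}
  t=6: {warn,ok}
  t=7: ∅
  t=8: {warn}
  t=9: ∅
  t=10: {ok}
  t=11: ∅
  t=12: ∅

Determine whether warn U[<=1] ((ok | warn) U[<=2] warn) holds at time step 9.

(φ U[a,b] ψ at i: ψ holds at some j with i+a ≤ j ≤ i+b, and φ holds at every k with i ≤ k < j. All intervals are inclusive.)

Need some j in [9,10] with ((ok | warn) U[<=2] warn), and warn at every k in [9,j-1].
  j=9: ((ok | warn) U[<=2] warn) — fails.
  j=10: ((ok | warn) U[<=2] warn) — fails.
No j in the window works → until fails.

False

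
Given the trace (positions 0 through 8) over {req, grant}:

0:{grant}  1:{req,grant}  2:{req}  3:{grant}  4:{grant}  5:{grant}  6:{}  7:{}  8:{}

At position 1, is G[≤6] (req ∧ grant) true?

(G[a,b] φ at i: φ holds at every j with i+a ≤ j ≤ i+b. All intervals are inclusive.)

Check (req ∧ grant) at every j in [1,7]:
  j=1: true
  j=2: false
  j=3: false
  j=4: false
  j=5: false
  j=6: false
  j=7: false
Fails at j=2 → formula fails.

No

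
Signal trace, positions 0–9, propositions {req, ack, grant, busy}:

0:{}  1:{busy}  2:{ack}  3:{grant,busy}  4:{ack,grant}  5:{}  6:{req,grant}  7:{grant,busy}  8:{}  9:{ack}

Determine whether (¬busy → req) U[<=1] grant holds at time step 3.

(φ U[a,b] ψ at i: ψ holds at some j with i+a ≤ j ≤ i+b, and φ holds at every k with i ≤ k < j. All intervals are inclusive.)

Yes

Need some j in [3,4] with grant, and (¬busy → req) at every k in [3,j-1].
  j=3: grant holds; no prefix to check → satisfied.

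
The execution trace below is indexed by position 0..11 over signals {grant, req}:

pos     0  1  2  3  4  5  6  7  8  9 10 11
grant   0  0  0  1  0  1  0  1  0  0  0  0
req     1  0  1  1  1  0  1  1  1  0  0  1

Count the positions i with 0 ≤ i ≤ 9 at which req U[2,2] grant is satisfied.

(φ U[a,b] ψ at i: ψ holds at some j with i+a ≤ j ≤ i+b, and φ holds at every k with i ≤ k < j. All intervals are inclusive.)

Evaluate at each i in [0,9]:
  i=0: ✗ (no rhs in [2,2])
  i=1: ✗ (lhs fails at k=1 before rhs at j=3)
  i=2: ✗ (no rhs in [4,4])
  i=3: ✓ (rhs at j=5; lhs holds on [3,4])
  i=4: ✗ (no rhs in [6,6])
  i=5: ✗ (lhs fails at k=5 before rhs at j=7)
  i=6: ✗ (no rhs in [8,8])
  i=7: ✗ (no rhs in [9,9])
  i=8: ✗ (no rhs in [10,10])
  i=9: ✗ (no rhs in [11,11])
Positions where it holds: {3} → 1.

1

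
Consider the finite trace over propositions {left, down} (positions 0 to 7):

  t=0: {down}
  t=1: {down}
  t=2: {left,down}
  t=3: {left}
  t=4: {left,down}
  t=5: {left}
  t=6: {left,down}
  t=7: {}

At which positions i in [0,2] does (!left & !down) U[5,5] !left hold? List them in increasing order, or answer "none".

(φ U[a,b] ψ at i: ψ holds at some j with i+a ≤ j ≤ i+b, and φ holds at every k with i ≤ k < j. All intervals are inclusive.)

none

Evaluate at each i in [0,2]:
  i=0: ✗ (no rhs in [5,5])
  i=1: ✗ (no rhs in [6,6])
  i=2: ✗ (lhs fails at k=2 before rhs at j=7)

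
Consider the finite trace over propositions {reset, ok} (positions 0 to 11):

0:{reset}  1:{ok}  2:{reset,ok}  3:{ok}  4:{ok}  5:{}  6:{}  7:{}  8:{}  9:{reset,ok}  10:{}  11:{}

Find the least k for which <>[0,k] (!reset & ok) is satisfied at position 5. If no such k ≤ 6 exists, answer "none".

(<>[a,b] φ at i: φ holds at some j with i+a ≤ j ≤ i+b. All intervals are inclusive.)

Scan j = 5,6,… for (!reset & ok):
  j=5: fails
  j=6: fails
  j=7: fails
  j=8: fails
  j=9: fails
  j=10: fails
  j=11: fails
No j in [5,11] satisfies it → none.

none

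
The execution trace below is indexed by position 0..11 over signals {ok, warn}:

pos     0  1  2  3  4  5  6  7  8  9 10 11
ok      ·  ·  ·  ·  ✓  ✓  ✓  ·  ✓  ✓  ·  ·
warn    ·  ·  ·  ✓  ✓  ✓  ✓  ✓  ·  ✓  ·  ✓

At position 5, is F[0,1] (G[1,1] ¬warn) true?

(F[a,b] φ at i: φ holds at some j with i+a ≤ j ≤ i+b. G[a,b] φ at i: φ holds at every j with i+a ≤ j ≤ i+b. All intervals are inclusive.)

Check G[1,1] ¬warn at each j in [5,6]:
  j=5: fails at 6
  j=6: fails at 7
No position in the window satisfies it → formula fails.

False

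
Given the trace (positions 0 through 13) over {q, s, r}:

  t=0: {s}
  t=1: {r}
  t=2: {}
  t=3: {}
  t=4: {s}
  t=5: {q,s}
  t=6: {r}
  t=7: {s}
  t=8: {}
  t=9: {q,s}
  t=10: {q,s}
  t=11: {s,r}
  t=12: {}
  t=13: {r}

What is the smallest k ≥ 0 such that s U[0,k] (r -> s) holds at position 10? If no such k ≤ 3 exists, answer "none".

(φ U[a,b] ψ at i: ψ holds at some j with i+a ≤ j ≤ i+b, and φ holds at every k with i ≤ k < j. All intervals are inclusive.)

Need earliest j ≥ 10 with (r -> s), and s at every k in [10,j-1].
  j=10: rhs holds (empty prefix). k = 0.

0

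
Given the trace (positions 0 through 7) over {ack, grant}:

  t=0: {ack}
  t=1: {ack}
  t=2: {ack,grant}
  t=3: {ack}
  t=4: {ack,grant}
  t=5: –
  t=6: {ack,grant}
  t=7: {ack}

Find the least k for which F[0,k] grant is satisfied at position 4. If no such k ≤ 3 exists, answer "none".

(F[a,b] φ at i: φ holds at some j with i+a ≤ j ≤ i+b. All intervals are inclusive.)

0

Scan j = 4,5,… for grant:
  j=4: holds
First hit at j=4, so smallest k = 4-4 = 0.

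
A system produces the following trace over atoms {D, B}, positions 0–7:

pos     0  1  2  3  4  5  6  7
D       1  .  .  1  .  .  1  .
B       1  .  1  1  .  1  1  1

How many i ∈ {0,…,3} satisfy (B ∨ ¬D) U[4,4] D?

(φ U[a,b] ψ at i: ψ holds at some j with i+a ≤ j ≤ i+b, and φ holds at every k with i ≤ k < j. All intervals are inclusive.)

1

Evaluate at each i in [0,3]:
  i=0: ✗ (no rhs in [4,4])
  i=1: ✗ (no rhs in [5,5])
  i=2: ✓ (rhs at j=6; lhs holds on [2,5])
  i=3: ✗ (no rhs in [7,7])
Positions where it holds: {2} → 1.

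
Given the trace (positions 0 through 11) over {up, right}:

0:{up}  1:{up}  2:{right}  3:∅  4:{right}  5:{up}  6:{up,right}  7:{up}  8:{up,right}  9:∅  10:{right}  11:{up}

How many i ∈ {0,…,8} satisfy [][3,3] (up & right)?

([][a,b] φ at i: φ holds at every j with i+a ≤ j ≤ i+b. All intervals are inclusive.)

Evaluate at each i in [0,8]:
  i=0: ✗ (fails at j=3)
  i=1: ✗ (fails at j=4)
  i=2: ✗ (fails at j=5)
  i=3: ✓ (all of [6,6])
  i=4: ✗ (fails at j=7)
  i=5: ✓ (all of [8,8])
  i=6: ✗ (fails at j=9)
  i=7: ✗ (fails at j=10)
  i=8: ✗ (fails at j=11)
Positions where it holds: {3, 5} → 2.

2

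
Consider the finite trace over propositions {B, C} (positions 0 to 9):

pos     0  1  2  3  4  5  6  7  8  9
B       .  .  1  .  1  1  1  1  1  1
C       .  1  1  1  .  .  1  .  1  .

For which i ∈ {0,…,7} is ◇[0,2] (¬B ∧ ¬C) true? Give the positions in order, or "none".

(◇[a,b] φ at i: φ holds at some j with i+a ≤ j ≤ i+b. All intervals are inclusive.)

0

Evaluate at each i in [0,7]:
  i=0: ✓ (witness j=0)
  i=1: ✗ (none in [1,3])
  i=2: ✗ (none in [2,4])
  i=3: ✗ (none in [3,5])
  i=4: ✗ (none in [4,6])
  i=5: ✗ (none in [5,7])
  i=6: ✗ (none in [6,8])
  i=7: ✗ (none in [7,9])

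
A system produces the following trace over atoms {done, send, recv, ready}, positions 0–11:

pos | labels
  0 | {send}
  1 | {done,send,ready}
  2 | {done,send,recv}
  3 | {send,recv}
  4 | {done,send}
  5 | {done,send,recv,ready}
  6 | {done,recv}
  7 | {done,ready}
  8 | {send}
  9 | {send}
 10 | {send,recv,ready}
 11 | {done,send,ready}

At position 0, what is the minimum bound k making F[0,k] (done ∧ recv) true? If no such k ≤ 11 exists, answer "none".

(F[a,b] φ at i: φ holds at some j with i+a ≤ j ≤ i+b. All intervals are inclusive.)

2

Scan j = 0,1,… for (done ∧ recv):
  j=0: fails
  j=1: fails
  j=2: holds
First hit at j=2, so smallest k = 2-0 = 2.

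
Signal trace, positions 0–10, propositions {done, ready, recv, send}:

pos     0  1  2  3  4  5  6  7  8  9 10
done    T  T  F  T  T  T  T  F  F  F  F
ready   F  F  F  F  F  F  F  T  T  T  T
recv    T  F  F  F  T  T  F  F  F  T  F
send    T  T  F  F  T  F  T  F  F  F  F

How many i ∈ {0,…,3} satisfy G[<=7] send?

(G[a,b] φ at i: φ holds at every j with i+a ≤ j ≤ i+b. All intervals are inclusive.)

0

Evaluate at each i in [0,3]:
  i=0: ✗ (fails at j=2)
  i=1: ✗ (fails at j=2)
  i=2: ✗ (fails at j=2)
  i=3: ✗ (fails at j=3)
Positions where it holds: {} → 0.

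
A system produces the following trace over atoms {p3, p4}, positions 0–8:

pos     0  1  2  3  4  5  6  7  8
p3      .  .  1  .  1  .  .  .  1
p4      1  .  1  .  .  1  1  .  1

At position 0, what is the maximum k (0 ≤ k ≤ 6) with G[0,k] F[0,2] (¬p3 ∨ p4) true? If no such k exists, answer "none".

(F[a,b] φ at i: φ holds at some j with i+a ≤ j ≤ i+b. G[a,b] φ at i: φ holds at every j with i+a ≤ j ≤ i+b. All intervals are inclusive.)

6

F[0,2] (¬p3 ∨ p4) must hold from j=0 onward; find where it first fails.
  j=0: holds
  j=1: holds
  j=2: holds
  j=3: holds
  j=4: holds
  j=5: holds
  j=6: holds
Holds through j=6; largest k = 6.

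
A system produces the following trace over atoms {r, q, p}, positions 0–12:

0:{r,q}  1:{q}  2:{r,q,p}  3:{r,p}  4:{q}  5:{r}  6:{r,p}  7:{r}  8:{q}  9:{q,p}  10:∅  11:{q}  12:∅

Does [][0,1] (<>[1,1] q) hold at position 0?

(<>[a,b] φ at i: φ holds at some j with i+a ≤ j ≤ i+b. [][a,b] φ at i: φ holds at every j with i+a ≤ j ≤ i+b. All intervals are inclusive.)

Yes

Check <>[1,1] q at every j in [0,1]:
  j=0: holds (witness at 1)
  j=1: holds (witness at 2)
All positions satisfy it → formula holds.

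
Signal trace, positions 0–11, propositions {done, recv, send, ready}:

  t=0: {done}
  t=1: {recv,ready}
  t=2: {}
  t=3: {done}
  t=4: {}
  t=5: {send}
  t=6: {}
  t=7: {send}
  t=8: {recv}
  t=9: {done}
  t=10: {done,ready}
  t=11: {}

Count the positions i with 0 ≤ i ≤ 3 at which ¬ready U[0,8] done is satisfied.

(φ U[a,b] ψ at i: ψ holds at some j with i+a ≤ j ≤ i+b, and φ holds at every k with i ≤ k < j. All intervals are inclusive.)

3

Evaluate at each i in [0,3]:
  i=0: ✓ (rhs at j=0)
  i=1: ✗ (lhs fails at k=1 before rhs at j=3)
  i=2: ✓ (rhs at j=3; lhs holds on [2,2])
  i=3: ✓ (rhs at j=3)
Positions where it holds: {0, 2, 3} → 3.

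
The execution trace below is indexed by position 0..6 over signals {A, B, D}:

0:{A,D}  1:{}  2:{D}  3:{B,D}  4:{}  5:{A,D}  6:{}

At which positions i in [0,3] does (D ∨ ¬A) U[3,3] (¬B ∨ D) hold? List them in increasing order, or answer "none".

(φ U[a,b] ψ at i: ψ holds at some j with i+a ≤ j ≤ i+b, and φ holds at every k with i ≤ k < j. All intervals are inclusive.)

Evaluate at each i in [0,3]:
  i=0: ✓ (rhs at j=3; lhs holds on [0,2])
  i=1: ✓ (rhs at j=4; lhs holds on [1,3])
  i=2: ✓ (rhs at j=5; lhs holds on [2,4])
  i=3: ✓ (rhs at j=6; lhs holds on [3,5])

0, 1, 2, 3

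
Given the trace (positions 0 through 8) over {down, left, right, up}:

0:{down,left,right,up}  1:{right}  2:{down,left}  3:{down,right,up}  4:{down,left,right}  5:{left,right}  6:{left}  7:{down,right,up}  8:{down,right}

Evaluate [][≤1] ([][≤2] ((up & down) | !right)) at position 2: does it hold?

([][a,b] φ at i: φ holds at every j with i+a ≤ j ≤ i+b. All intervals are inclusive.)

Check [][≤2] ((up & down) | !right) at every j in [2,3]:
  j=2: fails at 4
  j=3: fails at 4
Fails at j=2 → formula fails.

False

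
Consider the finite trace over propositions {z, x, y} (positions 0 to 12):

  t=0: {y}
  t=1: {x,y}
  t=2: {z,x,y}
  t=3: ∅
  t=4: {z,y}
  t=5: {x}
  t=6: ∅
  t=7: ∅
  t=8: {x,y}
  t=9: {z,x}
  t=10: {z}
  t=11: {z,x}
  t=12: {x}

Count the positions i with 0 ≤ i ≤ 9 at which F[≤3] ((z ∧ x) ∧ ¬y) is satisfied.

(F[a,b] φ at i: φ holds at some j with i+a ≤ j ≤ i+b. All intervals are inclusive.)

4

Evaluate at each i in [0,9]:
  i=0: ✗ (none in [0,3])
  i=1: ✗ (none in [1,4])
  i=2: ✗ (none in [2,5])
  i=3: ✗ (none in [3,6])
  i=4: ✗ (none in [4,7])
  i=5: ✗ (none in [5,8])
  i=6: ✓ (witness j=9)
  i=7: ✓ (witness j=9)
  i=8: ✓ (witness j=9)
  i=9: ✓ (witness j=9)
Positions where it holds: {6, 7, 8, 9} → 4.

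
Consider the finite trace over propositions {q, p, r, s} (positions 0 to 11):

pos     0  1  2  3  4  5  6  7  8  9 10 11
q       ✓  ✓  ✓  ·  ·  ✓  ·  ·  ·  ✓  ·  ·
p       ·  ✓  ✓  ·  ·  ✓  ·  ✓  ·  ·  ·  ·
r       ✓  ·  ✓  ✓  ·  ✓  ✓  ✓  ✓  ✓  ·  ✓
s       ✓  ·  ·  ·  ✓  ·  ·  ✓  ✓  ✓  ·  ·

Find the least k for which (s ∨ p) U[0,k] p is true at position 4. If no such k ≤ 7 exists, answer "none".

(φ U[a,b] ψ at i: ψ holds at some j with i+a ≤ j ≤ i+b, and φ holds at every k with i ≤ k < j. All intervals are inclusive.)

1

Need earliest j ≥ 4 with p, and (s ∨ p) at every k in [4,j-1].
  j=4: rhs fails.
  j=5: rhs holds; lhs holds on [4,4]. k = 1.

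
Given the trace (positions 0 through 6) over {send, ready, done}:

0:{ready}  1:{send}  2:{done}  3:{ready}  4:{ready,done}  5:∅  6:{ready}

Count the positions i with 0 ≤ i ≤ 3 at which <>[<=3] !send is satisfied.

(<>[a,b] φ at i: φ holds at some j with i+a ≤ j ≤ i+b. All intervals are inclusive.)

Evaluate at each i in [0,3]:
  i=0: ✓ (witness j=0)
  i=1: ✓ (witness j=2)
  i=2: ✓ (witness j=2)
  i=3: ✓ (witness j=3)
Positions where it holds: {0, 1, 2, 3} → 4.

4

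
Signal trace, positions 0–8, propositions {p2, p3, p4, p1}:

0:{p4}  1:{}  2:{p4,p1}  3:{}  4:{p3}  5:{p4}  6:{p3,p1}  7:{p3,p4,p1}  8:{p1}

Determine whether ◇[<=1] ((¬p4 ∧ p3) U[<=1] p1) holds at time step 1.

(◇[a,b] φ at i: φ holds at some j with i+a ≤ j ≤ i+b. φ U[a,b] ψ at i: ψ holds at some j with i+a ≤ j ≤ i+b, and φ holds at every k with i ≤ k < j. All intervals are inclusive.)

Yes

Check ((¬p4 ∧ p3) U[<=1] p1) at each j in [1,2]:
  j=1: fails
  j=2: holds
Found at j=2 → formula holds.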